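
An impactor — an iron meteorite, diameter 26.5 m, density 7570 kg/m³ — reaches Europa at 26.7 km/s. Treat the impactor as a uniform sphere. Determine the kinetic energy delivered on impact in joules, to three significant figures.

E ≈ 2.63 × 10^16 J

v = 26700 m/s.
Mass m = (π/6) ρ d³ = (π/6) × 7570 × (26.5)³ = 7.376 × 10^7 kg
E = ½ m v² = 0.5 × 7.376 × 10^7 × (26700)² = 2.629 × 10^16 J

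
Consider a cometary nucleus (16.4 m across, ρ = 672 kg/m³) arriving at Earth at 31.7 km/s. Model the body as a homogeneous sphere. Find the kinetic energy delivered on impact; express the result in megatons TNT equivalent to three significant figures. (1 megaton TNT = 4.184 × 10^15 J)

v = 31700 m/s.
Mass m = (π/6) ρ d³ = (π/6) × 672 × (16.4)³ = 1.552 × 10^6 kg
E = ½ m v² = 0.5 × 1.552 × 10^6 × (31700)² = 7.798 × 10^14 J
   = 7.798 × 10^14 / 4.184×10^15 = 0.1864 Mt

E ≈ 0.186 Mt TNT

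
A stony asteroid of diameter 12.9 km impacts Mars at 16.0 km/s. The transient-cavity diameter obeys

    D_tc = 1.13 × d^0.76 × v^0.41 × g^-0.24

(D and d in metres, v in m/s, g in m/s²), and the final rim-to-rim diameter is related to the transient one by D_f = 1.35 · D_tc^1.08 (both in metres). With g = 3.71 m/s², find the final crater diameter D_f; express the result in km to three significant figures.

In SI: d = 12900 m, v = 16000 m/s.
d^0.76 = 12900^0.76 = 1331
v^0.41 = 16000^0.41 = 52.93
g^-0.24 = 3.71^-0.24 = 0.7300
D_tc = 1.13 × 1331 × 52.93 × 0.7300 = 58110 m
D_f = 1.35 × (58110)^1.08 = 1.887 × 10^5 m
     = 188.7 km

D_f ≈ 189 km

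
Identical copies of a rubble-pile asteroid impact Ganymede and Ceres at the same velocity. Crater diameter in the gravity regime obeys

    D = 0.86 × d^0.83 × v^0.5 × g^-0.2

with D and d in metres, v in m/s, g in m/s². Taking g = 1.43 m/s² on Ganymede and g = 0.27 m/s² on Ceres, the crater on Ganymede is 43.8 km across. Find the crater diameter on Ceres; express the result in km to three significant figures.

D ≈ 61.1 km

All impactor-dependent factors cancel in the ratio, leaving D_Ceres/D_Ganymede = (g_Ceres/g_Ganymede)^-0.2.
(0.27/1.43)^-0.2 = 0.1888^-0.2 = 1.396
D_Ceres = 1.396 × 43.8 km = 61.1 km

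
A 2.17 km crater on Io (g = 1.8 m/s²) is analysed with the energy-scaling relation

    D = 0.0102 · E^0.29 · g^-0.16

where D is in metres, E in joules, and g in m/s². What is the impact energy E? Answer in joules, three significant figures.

Rearranging: E = [D / (0.0102 · g^-0.16)]^(1/0.29).
D = 2170 m.
g^-0.16 = 1.8^-0.16 = 0.9102
D / (0.0102 × 0.9102) = 2170 / (9.284 × 10^-3) = 2.337 × 10^5
E = (2.337 × 10^5)^3.4483 = 3.256 × 10^18 J

E ≈ 3.26 × 10^18 J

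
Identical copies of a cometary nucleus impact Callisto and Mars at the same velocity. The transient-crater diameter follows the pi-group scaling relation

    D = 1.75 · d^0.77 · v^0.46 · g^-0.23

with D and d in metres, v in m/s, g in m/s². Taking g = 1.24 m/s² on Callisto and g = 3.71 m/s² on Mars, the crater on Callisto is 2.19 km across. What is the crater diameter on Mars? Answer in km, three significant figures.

D ≈ 1.70 km

All impactor-dependent factors cancel in the ratio, leaving D_Mars/D_Callisto = (g_Mars/g_Callisto)^-0.23.
(3.71/1.24)^-0.23 = 2.992^-0.23 = 0.7772
D_Mars = 0.7772 × 2.19 km = 1.70 km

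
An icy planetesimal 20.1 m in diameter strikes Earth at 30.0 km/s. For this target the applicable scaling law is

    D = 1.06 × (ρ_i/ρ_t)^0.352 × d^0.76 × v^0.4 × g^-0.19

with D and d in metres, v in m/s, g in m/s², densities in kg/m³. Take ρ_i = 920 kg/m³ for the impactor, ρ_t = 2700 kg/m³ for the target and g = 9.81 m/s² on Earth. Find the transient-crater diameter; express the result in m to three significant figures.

In SI units: v = 30000 m/s.
(ρ_i/ρ_t)^0.352 = (920/2700)^0.352 = 0.6846
d^0.76 = 20.1^0.76 = 9.782
v^0.4 = 30000^0.4 = 61.78
g^-0.19 = 9.81^-0.19 = 0.6480
D = 1.06 × 0.6846 × 9.782 × 61.78 × 0.6480 = 284.2 m

D ≈ 284 m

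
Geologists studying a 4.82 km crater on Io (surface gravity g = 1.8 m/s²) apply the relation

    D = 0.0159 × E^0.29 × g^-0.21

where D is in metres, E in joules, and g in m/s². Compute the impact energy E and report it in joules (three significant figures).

E ≈ 1.22 × 10^19 J

Rearranging: E = [D / (0.0159 · g^-0.21)]^(1/0.29).
D = 4820 m.
g^-0.21 = 1.8^-0.21 = 0.8839
D / (0.0159 × 0.8839) = 4820 / (0.01405) = 3.431 × 10^5
E = (3.431 × 10^5)^3.4483 = 1.224 × 10^19 J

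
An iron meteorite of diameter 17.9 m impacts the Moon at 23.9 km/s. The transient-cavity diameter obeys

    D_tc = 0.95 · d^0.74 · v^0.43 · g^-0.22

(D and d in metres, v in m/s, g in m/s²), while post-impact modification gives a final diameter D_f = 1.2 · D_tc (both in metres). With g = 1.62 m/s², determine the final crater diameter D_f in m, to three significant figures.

v = 23900 m/s.
d^0.74 = 17.9^0.74 = 8.455
v^0.43 = 23900^0.43 = 76.33
g^-0.22 = 1.62^-0.22 = 0.8993
D_tc = 0.95 × 8.455 × 76.33 × 0.8993 = 551.4 m
D_f = 1.2 × 551.4 = 661.7 m

D_f ≈ 662 m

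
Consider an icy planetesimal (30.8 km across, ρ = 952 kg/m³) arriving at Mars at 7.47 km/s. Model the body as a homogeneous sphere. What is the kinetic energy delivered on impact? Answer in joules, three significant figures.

d = 30800 m; v = 7470 m/s.
Mass m = (π/6) ρ d³ = (π/6) × 952 × (30800)³ = 1.456 × 10^16 kg
E = ½ m v² = 0.5 × 1.456 × 10^16 × (7470)² = 4.062 × 10^23 J

E ≈ 4.06 × 10^23 J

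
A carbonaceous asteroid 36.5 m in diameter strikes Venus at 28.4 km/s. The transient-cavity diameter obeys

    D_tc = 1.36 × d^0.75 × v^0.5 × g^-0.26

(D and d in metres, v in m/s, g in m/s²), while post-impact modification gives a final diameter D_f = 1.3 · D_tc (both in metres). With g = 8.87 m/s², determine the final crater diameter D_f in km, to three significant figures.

v = 28400 m/s.
d^0.75 = 36.5^0.75 = 14.85
v^0.5 = 28400^0.5 = 168.5
g^-0.26 = 8.87^-0.26 = 0.5669
D_tc = 1.36 × 14.85 × 168.5 × 0.5669 = 1929 m
D_f = 1.3 × 1929 = 2508 m
     = 2.508 km

D_f ≈ 2.51 km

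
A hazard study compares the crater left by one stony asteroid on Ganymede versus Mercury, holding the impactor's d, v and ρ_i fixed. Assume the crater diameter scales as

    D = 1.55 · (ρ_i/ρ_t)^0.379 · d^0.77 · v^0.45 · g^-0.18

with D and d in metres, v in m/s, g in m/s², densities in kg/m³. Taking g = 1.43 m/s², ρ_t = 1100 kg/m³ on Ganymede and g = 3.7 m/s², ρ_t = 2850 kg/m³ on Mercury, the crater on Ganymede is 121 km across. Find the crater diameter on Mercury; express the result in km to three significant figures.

D ≈ 71.1 km

The impactor-only factors (d, v, ρ_i) cancel in the ratio, leaving D_Mercury/D_Ganymede = (g_Mercury/g_Ganymede)^-0.18 · (ρ_t,Ganymede/ρ_t,Mercury)^0.379.
(3.7/1.43)^-0.18 = 2.587^-0.18 = 0.8427
(1100/2850)^0.379 = 0.3860^0.379 = 0.6971
Ratio = 0.8427 × 0.6971 = 0.5874
D_Mercury = 0.5874 × 121 km = 71.1 km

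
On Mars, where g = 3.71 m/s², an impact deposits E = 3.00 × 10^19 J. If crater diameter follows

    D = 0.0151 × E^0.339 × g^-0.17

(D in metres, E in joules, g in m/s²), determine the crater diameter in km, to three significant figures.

E^0.339 = (3.00 × 10^19)^0.339 = 4.006 × 10^6
g^-0.17 = 3.71^-0.17 = 0.8002
D = 0.0151 × 4.006 × 10^6 × 0.8002 = 48405 m
   = 48.40 km

D ≈ 48.4 km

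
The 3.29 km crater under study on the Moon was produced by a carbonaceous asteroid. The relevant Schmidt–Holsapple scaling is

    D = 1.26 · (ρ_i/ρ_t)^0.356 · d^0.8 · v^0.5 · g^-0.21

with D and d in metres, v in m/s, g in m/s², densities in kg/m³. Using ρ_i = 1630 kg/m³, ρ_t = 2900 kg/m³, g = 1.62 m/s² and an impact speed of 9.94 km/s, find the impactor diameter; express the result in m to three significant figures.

d ≈ 86.9 m

Rearranging for d: d = [D / (1.26 · (1630/2900)^0.356 · 9940^0.5 · 1.62^-0.21)]^(1/0.8).
D = 3290 m.
(1630/2900)^0.356 = 0.8146
9940^0.5 = 99.70
1.62^-0.21 = 0.9037
Denominator = 1.26 × 0.8146 × 99.70 × 0.9037 = 92.48
D / 92.48 = 3290 / 92.48 = 35.58
d = 35.58^(1/0.8) = 35.58^1.25 = 86.90 m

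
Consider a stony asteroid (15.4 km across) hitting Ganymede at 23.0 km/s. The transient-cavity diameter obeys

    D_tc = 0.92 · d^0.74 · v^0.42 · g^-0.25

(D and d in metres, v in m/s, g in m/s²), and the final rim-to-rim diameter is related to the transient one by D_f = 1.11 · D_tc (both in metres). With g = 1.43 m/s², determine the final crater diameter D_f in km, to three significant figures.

In SI: d = 15400 m, v = 23000 m/s.
d^0.74 = 15400^0.74 = 1255
v^0.42 = 23000^0.42 = 67.91
g^-0.25 = 1.43^-0.25 = 0.9145
D_tc = 0.92 × 1255 × 67.91 × 0.9145 = 71700 m
D_f = 1.11 × 71700 = 79587 m
     = 79.59 km

D_f ≈ 79.6 km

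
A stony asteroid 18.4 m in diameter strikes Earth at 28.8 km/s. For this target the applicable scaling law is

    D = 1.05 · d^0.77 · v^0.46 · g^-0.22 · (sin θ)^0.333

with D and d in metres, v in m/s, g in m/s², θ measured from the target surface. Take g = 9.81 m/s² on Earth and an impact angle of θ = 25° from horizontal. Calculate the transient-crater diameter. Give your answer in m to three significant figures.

In SI units: v = 28800 m/s.
d^0.77 = 18.4^0.77 = 9.417
v^0.46 = 28800^0.46 = 112.5
g^-0.22 = 9.81^-0.22 = 0.6051
(sin 25°)^0.333 = 0.4226^0.333 = 0.7506
D = 1.05 × 9.417 × 112.5 × 0.6051 × 0.7506 = 505.2 m

D ≈ 505 m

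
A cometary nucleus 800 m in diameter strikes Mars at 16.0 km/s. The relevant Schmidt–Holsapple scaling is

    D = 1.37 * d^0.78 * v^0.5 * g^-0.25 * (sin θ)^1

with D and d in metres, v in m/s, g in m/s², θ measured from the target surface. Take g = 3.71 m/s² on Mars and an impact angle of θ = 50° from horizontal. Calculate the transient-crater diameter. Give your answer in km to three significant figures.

D ≈ 17.6 km

In SI units: v = 16000 m/s.
d^0.78 = 800^0.78 = 183.8
v^0.5 = 16000^0.5 = 126.5
g^-0.25 = 3.71^-0.25 = 0.7205
(sin 50°)^1 = 0.7660^1 = 0.7660
D = 1.37 × 183.8 × 126.5 × 0.7205 × 0.7660 = 17580 m
   = 17.58 km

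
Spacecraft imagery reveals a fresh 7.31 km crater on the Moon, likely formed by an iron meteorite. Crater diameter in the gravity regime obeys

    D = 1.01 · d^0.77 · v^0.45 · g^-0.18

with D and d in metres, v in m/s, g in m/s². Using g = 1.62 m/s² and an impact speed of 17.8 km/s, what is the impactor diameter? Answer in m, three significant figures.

d ≈ 378 m

Rearranging for d: d = [D / (1.01 · 17800^0.45 · 1.62^-0.18)]^(1/0.77).
D = 7310 m.
17800^0.45 = 81.79
1.62^-0.18 = 0.9168
Denominator = 1.01 × 81.79 × 0.9168 = 75.73
D / 75.73 = 7310 / 75.73 = 96.53
d = 96.53^(1/0.77) = 96.53^1.2987 = 378.0 m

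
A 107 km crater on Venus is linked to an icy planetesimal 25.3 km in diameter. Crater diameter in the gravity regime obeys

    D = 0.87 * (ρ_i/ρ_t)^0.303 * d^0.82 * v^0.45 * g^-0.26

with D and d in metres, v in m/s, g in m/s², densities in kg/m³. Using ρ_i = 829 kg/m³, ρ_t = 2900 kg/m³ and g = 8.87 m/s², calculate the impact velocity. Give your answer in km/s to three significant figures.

Rearranging for v: v = [D / (0.87 · (829/2900)^0.303 · 25300^0.82 · 8.87^-0.26)]^(1/0.45).
D = 107000 m.
(829/2900)^0.303 = 0.6843
25300^0.82 = 4079
8.87^-0.26 = 0.5669
Denominator = 0.87 × 0.6843 × 4079 × 0.5669 = 1377
D / 1377 = 107000 / 1377 = 77.71
v = 77.71^(1/0.45) = 77.71^2.2222 = 15886 m/s

v ≈ 15.9 km/s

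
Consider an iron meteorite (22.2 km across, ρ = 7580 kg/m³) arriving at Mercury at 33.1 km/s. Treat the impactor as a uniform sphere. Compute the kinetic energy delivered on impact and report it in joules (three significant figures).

E ≈ 2.38 × 10^25 J

d = 22200 m; v = 33100 m/s.
Mass m = (π/6) ρ d³ = (π/6) × 7580 × (22200)³ = 4.342 × 10^16 kg
E = ½ m v² = 0.5 × 4.342 × 10^16 × (33100)² = 2.379 × 10^25 J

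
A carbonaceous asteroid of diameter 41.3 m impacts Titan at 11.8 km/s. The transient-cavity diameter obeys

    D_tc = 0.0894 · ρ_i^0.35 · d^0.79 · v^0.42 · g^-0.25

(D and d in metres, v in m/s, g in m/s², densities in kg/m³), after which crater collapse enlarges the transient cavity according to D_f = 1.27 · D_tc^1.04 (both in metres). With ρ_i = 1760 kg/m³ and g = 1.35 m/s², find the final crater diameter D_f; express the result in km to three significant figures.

v = 11800 m/s.
ρ_i^0.35 = 1760^0.35 = 13.68
d^0.79 = 41.3^0.79 = 18.91
v^0.42 = 11800^0.42 = 51.31
g^-0.25 = 1.35^-0.25 = 0.9277
D_tc = 0.0894 × 13.68 × 18.91 × 51.31 × 0.9277 = 1101 m
D_f = 1.27 × (1101)^1.04 = 1850 m
     = 1.850 km

D_f ≈ 1.85 km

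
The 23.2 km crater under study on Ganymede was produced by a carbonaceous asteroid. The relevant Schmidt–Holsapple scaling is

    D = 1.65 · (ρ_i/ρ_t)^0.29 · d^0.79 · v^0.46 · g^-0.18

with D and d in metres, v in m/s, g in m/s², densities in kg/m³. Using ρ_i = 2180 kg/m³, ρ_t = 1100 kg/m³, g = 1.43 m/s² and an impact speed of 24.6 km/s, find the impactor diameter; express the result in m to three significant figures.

d ≈ 417 m

Rearranging for d: d = [D / (1.65 · (2180/1100)^0.29 · 24600^0.46 · 1.43^-0.18)]^(1/0.79).
D = 23200 m.
(2180/1100)^0.29 = 1.219
24600^0.46 = 104.7
1.43^-0.18 = 0.9376
Denominator = 1.65 × 1.219 × 104.7 × 0.9376 = 197.4
D / 197.4 = 23200 / 197.4 = 117.5
d = 117.5^(1/0.79) = 117.5^1.2658 = 417.1 m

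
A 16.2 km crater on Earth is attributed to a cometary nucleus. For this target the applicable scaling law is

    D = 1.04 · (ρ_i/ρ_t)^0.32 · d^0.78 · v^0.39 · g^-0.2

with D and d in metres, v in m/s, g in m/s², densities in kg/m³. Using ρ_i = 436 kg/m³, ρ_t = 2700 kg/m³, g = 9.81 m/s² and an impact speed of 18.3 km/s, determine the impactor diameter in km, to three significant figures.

d ≈ 6.65 km

Rearranging for d: d = [D / (1.04 · (436/2700)^0.32 · 18300^0.39 · 9.81^-0.2)]^(1/0.78).
D = 16200 m.
(436/2700)^0.32 = 0.5580
18300^0.39 = 45.96
9.81^-0.2 = 0.6334
Denominator = 1.04 × 0.5580 × 45.96 × 0.6334 = 16.89
D / 16.89 = 16200 / 16.89 = 959.1
d = 959.1^(1/0.78) = 959.1^1.2821 = 6653 m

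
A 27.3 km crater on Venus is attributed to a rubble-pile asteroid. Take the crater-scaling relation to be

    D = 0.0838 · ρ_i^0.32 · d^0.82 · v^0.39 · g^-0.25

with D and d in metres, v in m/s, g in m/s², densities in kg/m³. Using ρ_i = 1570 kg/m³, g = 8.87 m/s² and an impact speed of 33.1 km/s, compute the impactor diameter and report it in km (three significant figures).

d ≈ 4.12 km

Rearranging for d: d = [D / (0.0838 · 1570^0.32 · 33100^0.39 · 8.87^-0.25)]^(1/0.82).
D = 27300 m.
1570^0.32 = 10.54
33100^0.39 = 57.91
8.87^-0.25 = 0.5795
Denominator = 0.0838 × 10.54 × 57.91 × 0.5795 = 29.64
D / 29.64 = 27300 / 29.64 = 921.1
d = 921.1^(1/0.82) = 921.1^1.2195 = 4121 m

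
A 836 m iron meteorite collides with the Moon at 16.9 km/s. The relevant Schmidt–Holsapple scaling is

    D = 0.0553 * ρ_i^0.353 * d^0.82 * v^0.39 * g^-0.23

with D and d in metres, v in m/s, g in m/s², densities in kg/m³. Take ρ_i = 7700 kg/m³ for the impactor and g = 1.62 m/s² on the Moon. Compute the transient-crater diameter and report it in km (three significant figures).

In SI units: v = 16900 m/s.
ρ_i^0.353 = 7700^0.353 = 23.55
d^0.82 = 836^0.82 = 249.0
v^0.39 = 16900^0.39 = 44.55
g^-0.23 = 1.62^-0.23 = 0.8950
D = 0.0553 × 23.55 × 249.0 × 44.55 × 0.8950 = 12930 m
   = 12.93 km

D ≈ 12.9 km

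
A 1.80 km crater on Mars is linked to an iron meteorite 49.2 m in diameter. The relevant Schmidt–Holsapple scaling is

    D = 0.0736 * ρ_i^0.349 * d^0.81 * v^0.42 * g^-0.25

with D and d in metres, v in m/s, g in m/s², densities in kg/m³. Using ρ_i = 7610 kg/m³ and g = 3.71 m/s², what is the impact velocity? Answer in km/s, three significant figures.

Rearranging for v: v = [D / (0.0736 · 7610^0.349 · 49.2^0.81 · 3.71^-0.25)]^(1/0.42).
D = 1800 m.
7610^0.349 = 22.63
49.2^0.81 = 23.47
3.71^-0.25 = 0.7205
Denominator = 0.0736 × 22.63 × 23.47 × 0.7205 = 28.16
D / 28.16 = 1800 / 28.16 = 63.92
v = 63.92^(1/0.42) = 63.92^2.381 = 19917 m/s

v ≈ 19.9 km/s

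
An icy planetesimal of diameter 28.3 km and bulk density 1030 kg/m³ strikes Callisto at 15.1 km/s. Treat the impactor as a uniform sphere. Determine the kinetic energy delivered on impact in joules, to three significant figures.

E ≈ 1.39 × 10^24 J

d = 28300 m; v = 15100 m/s.
Mass m = (π/6) ρ d³ = (π/6) × 1030 × (28300)³ = 1.222 × 10^16 kg
E = ½ m v² = 0.5 × 1.222 × 10^16 × (15100)² = 1.393 × 10^24 J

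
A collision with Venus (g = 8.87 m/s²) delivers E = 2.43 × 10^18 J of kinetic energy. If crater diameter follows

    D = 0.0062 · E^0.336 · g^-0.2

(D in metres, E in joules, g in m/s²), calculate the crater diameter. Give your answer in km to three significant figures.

D ≈ 6.03 km

E^0.336 = (2.43 × 10^18)^0.336 = 1.505 × 10^6
g^-0.2 = 8.87^-0.2 = 0.6463
D = 0.0062 × 1.505 × 10^6 × 0.6463 = 6031 m
   = 6.031 km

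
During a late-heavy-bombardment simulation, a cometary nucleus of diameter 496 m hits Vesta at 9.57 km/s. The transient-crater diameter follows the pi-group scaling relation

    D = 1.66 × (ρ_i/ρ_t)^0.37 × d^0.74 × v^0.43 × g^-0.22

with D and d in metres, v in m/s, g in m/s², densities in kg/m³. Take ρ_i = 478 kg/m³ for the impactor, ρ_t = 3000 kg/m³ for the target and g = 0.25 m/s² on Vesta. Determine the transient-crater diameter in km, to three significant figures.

D ≈ 5.81 km

In SI units: v = 9570 m/s.
(ρ_i/ρ_t)^0.37 = (478/3000)^0.37 = 0.5068
d^0.74 = 496^0.74 = 98.78
v^0.43 = 9570^0.43 = 51.50
g^-0.22 = 0.25^-0.22 = 1.357
D = 1.66 × 0.5068 × 98.78 × 51.50 × 1.357 = 5808 m
   = 5.808 km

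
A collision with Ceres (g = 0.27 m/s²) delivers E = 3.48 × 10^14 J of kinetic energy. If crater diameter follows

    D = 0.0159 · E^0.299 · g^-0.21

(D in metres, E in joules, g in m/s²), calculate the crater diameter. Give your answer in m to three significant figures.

E^0.299 = (3.48 × 10^14)^0.299 = 2.228 × 10^4
g^-0.21 = 0.27^-0.21 = 1.316
D = 0.0159 × 2.228 × 10^4 × 1.316 = 466.2 m

D ≈ 466 m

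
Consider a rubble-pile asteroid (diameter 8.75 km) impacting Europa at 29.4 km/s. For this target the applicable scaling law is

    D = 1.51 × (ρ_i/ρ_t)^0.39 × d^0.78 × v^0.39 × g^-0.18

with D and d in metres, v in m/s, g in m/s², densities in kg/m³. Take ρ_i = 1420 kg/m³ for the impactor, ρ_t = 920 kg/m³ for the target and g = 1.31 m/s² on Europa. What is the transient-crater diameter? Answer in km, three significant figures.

D ≈ 112 km

In SI units: d = 8750 m, v = 29400 m/s.
(ρ_i/ρ_t)^0.39 = (1420/920)^0.39 = 1.184
d^0.78 = 8750^0.78 = 1188
v^0.39 = 29400^0.39 = 55.29
g^-0.18 = 1.31^-0.18 = 0.9526
D = 1.51 × 1.184 × 1188 × 55.29 × 0.9526 = 1.119 × 10^5 m
   = 111.9 km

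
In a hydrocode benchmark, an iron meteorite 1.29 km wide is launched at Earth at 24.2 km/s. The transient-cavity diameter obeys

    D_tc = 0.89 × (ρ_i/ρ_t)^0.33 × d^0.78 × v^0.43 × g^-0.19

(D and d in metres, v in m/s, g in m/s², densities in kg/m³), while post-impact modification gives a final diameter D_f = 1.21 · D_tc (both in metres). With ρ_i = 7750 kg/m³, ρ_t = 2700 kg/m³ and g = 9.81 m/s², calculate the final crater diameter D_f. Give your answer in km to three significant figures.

D_f ≈ 20.2 km

In SI: d = 1290 m, v = 24200 m/s.
(ρ_i/ρ_t)^0.33 = (7750/2700)^0.33 = 1.416
d^0.78 = 1290^0.78 = 266.8
v^0.43 = 24200^0.43 = 76.74
g^-0.19 = 9.81^-0.19 = 0.6480
D_tc = 0.89 × 1.416 × 266.8 × 76.74 × 0.6480 = 16720 m
D_f = 1.21 × 16720 = 20231 m
     = 20.23 km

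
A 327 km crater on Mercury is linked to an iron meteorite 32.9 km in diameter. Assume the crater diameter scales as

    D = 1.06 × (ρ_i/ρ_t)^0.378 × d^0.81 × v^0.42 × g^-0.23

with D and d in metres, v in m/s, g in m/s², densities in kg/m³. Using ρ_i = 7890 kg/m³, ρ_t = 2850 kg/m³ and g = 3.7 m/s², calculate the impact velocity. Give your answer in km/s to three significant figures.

v ≈ 18.7 km/s

Rearranging for v: v = [D / (1.06 · (7890/2850)^0.378 · 32900^0.81 · 3.7^-0.23)]^(1/0.42).
D = 327000 m.
(7890/2850)^0.378 = 1.469
32900^0.81 = 4560
3.7^-0.23 = 0.7401
Denominator = 1.06 × 1.469 × 4560 × 0.7401 = 5255
D / 5255 = 327000 / 5255 = 62.23
v = 62.23^(1/0.42) = 62.23^2.381 = 18686 m/s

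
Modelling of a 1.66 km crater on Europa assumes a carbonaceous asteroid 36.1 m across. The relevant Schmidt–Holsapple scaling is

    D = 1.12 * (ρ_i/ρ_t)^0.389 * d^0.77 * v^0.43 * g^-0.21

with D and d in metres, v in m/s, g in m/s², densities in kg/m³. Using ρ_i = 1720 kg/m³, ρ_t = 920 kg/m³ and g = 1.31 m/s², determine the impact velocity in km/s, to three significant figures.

v ≈ 24.9 km/s

Rearranging for v: v = [D / (1.12 · (1720/920)^0.389 · 36.1^0.77 · 1.31^-0.21)]^(1/0.43).
D = 1660 m.
(1720/920)^0.389 = 1.276
36.1^0.77 = 15.82
1.31^-0.21 = 0.9449
Denominator = 1.12 × 1.276 × 15.82 × 0.9449 = 21.36
D / 21.36 = 1660 / 21.36 = 77.72
v = 77.72^(1/0.43) = 77.72^2.3256 = 24924 m/s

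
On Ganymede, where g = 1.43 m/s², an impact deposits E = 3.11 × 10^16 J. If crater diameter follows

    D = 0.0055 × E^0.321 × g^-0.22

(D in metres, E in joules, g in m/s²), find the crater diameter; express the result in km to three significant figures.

D ≈ 1.00 km

E^0.321 = (3.11 × 10^16)^0.321 = 1.969 × 10^5
g^-0.22 = 1.43^-0.22 = 0.9243
D = 0.0055 × 1.969 × 10^5 × 0.9243 = 1001 m
   = 1.001 km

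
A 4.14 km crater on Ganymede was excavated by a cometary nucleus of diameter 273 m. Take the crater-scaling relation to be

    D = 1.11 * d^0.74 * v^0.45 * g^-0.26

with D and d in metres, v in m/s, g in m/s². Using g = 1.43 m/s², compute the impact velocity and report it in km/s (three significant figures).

v ≈ 10.5 km/s

Rearranging for v: v = [D / (1.11 · 273^0.74 · 1.43^-0.26)]^(1/0.45).
D = 4140 m.
273^0.74 = 63.50
1.43^-0.26 = 0.9112
Denominator = 1.11 × 63.50 × 0.9112 = 64.23
D / 64.23 = 4140 / 64.23 = 64.46
v = 64.46^(1/0.45) = 64.46^2.2222 = 10486 m/s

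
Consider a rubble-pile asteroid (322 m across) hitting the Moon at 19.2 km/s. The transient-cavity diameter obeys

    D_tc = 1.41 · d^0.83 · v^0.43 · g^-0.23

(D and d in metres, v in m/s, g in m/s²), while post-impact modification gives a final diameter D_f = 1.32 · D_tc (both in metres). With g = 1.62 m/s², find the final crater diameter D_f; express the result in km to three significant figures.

D_f ≈ 14.0 km

v = 19200 m/s.
d^0.83 = 322^0.83 = 120.6
v^0.43 = 19200^0.43 = 69.47
g^-0.23 = 1.62^-0.23 = 0.8950
D_tc = 1.41 × 120.6 × 69.47 × 0.8950 = 10570 m
D_f = 1.32 × 10570 = 13952 m
     = 13.95 km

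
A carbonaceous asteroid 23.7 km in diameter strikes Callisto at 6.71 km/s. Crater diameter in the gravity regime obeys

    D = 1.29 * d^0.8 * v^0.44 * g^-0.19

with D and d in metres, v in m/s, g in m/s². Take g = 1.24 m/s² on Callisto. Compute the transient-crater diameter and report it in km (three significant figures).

D ≈ 189 km

In SI units: d = 23700 m, v = 6710 m/s.
d^0.8 = 23700^0.8 = 3161
v^0.44 = 6710^0.44 = 48.28
g^-0.19 = 1.24^-0.19 = 0.9600
D = 1.29 × 3161 × 48.28 × 0.9600 = 1.890 × 10^5 m
   = 189.0 km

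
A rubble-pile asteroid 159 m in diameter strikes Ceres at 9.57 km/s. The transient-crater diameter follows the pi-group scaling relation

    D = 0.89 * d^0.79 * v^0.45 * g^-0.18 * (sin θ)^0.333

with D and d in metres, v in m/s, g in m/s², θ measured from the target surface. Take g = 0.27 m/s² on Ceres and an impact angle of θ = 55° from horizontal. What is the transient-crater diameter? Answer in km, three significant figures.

D ≈ 3.58 km

In SI units: v = 9570 m/s.
d^0.79 = 159^0.79 = 54.84
v^0.45 = 9570^0.45 = 61.86
g^-0.18 = 0.27^-0.18 = 1.266
(sin 55°)^0.333 = 0.8192^0.333 = 0.9357
D = 0.89 × 54.84 × 61.86 × 1.266 × 0.9357 = 3577 m
   = 3.577 km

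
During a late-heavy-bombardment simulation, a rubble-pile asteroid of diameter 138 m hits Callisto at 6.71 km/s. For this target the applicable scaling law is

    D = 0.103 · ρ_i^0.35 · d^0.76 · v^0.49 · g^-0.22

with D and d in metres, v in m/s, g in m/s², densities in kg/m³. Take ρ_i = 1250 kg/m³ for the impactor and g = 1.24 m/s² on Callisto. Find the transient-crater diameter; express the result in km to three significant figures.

In SI units: v = 6710 m/s.
ρ_i^0.35 = 1250^0.35 = 12.13
d^0.76 = 138^0.76 = 42.30
v^0.49 = 6710^0.49 = 75.01
g^-0.22 = 1.24^-0.22 = 0.9538
D = 0.103 × 12.13 × 42.30 × 75.01 × 0.9538 = 3781 m
   = 3.781 km

D ≈ 3.78 km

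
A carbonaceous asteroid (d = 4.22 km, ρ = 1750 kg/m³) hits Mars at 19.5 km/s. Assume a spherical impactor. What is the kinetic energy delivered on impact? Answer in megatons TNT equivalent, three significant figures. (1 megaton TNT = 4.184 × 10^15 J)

E ≈ 3.13 × 10^6 Mt TNT

d = 4220 m; v = 19500 m/s.
Mass m = (π/6) ρ d³ = (π/6) × 1750 × (4220)³ = 6.886 × 10^13 kg
E = ½ m v² = 0.5 × 6.886 × 10^13 × (19500)² = 1.309 × 10^22 J
   = 1.309 × 10^22 / 4.184×10^15 = 3.129 × 10^6 Mt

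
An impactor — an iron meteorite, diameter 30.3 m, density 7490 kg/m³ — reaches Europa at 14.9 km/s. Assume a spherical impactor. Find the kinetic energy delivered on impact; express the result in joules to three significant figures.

E ≈ 1.21 × 10^16 J

v = 14900 m/s.
Mass m = (π/6) ρ d³ = (π/6) × 7490 × (30.3)³ = 1.091 × 10^8 kg
E = ½ m v² = 0.5 × 1.091 × 10^8 × (14900)² = 1.211 × 10^16 J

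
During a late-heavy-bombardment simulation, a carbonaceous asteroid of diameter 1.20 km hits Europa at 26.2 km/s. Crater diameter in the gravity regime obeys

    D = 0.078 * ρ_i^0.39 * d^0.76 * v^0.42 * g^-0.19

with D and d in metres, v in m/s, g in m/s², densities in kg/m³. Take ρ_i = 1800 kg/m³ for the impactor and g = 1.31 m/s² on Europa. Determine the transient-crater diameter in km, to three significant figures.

D ≈ 21.6 km

In SI units: d = 1200 m, v = 26200 m/s.
ρ_i^0.39 = 1800^0.39 = 18.60
d^0.76 = 1200^0.76 = 218.9
v^0.42 = 26200^0.42 = 71.73
g^-0.19 = 1.31^-0.19 = 0.9500
D = 0.078 × 18.60 × 218.9 × 71.73 × 0.9500 = 21641 m
   = 21.64 km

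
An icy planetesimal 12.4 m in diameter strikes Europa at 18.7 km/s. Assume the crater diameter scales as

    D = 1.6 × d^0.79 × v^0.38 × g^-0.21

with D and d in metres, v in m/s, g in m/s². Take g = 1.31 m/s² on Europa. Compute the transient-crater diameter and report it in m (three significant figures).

In SI units: v = 18700 m/s.
d^0.79 = 12.4^0.79 = 7.308
v^0.38 = 18700^0.38 = 42.00
g^-0.21 = 1.31^-0.21 = 0.9449
D = 1.6 × 7.308 × 42.00 × 0.9449 = 464.0 m

D ≈ 464 m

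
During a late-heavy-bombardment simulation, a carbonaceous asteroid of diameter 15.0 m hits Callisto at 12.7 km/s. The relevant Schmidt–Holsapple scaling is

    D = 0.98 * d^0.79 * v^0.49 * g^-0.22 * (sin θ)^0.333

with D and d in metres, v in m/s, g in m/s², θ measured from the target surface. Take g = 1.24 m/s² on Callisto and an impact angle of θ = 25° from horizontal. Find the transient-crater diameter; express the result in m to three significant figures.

In SI units: v = 12700 m/s.
d^0.79 = 15^0.79 = 8.494
v^0.49 = 12700^0.49 = 102.5
g^-0.22 = 1.24^-0.22 = 0.9538
(sin 25°)^0.333 = 0.4226^0.333 = 0.7506
D = 0.98 × 8.494 × 102.5 × 0.9538 × 0.7506 = 610.8 m

D ≈ 611 m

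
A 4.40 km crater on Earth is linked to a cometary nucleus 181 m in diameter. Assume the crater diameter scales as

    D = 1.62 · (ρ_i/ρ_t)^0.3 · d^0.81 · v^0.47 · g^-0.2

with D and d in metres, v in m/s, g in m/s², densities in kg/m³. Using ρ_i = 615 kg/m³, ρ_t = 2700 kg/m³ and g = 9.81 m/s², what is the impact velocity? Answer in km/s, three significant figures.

Rearranging for v: v = [D / (1.62 · (615/2700)^0.3 · 181^0.81 · 9.81^-0.2)]^(1/0.47).
D = 4400 m.
(615/2700)^0.3 = 0.6416
181^0.81 = 67.41
9.81^-0.2 = 0.6334
Denominator = 1.62 × 0.6416 × 67.41 × 0.6334 = 44.38
D / 44.38 = 4400 / 44.38 = 99.14
v = 99.14^(1/0.47) = 99.14^2.1277 = 17677 m/s

v ≈ 17.7 km/s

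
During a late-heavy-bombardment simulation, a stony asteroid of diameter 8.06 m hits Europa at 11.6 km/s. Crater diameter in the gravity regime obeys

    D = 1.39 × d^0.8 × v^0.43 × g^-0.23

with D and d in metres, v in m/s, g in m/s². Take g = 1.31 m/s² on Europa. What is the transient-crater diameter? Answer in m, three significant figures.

In SI units: v = 11600 m/s.
d^0.8 = 8.06^0.8 = 5.310
v^0.43 = 11600^0.43 = 55.94
g^-0.23 = 1.31^-0.23 = 0.9398
D = 1.39 × 5.310 × 55.94 × 0.9398 = 388.0 m

D ≈ 388 m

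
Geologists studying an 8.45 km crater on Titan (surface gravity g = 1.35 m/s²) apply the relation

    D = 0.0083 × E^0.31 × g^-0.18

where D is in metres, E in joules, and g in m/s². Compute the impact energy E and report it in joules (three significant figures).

E ≈ 2.86 × 10^19 J

Rearranging: E = [D / (0.0083 · g^-0.18)]^(1/0.31).
D = 8450 m.
g^-0.18 = 1.35^-0.18 = 0.9474
D / (0.0083 × 0.9474) = 8450 / (7.863 × 10^-3) = 1.075 × 10^6
E = (1.075 × 10^6)^3.2258 = 2.858 × 10^19 J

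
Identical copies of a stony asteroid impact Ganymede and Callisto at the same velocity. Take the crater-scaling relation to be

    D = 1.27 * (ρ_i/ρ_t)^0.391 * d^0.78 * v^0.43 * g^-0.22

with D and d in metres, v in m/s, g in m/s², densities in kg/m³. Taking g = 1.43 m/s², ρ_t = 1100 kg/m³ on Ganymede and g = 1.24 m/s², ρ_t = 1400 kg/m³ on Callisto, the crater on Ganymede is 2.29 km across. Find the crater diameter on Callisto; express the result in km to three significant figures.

The impactor-only factors (d, v, ρ_i) cancel in the ratio, leaving D_Callisto/D_Ganymede = (g_Callisto/g_Ganymede)^-0.22 · (ρ_t,Ganymede/ρ_t,Callisto)^0.391.
(1.24/1.43)^-0.22 = 0.8671^-0.22 = 1.032
(1100/1400)^0.391 = 0.7857^0.391 = 0.9100
Ratio = 1.032 × 0.9100 = 0.9391
D_Callisto = 0.9391 × 2.29 km = 2.15 km

D ≈ 2.15 km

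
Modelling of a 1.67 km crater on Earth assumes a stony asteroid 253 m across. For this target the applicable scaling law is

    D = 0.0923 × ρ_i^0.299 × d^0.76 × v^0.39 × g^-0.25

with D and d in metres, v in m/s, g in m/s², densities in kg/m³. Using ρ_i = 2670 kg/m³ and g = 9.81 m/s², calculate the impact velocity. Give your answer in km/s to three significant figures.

v ≈ 17.5 km/s

Rearranging for v: v = [D / (0.0923 · 2670^0.299 · 253^0.76 · 9.81^-0.25)]^(1/0.39).
D = 1670 m.
2670^0.299 = 10.58
253^0.76 = 67.05
9.81^-0.25 = 0.5650
Denominator = 0.0923 × 10.58 × 67.05 × 0.5650 = 36.99
D / 36.99 = 1670 / 36.99 = 45.15
v = 45.15^(1/0.39) = 45.15^2.5641 = 17487 m/s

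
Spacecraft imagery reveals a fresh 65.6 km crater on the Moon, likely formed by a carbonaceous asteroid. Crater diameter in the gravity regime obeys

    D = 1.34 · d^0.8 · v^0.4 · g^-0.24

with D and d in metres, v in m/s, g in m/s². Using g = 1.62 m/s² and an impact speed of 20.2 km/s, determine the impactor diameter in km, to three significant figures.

Rearranging for d: d = [D / (1.34 · 20200^0.4 · 1.62^-0.24)]^(1/0.8).
D = 65600 m.
20200^0.4 = 52.74
1.62^-0.24 = 0.8907
Denominator = 1.34 × 52.74 × 0.8907 = 62.95
D / 62.95 = 65600 / 62.95 = 1042
d = 1042^(1/0.8) = 1042^1.25 = 5920 m

d ≈ 5.92 km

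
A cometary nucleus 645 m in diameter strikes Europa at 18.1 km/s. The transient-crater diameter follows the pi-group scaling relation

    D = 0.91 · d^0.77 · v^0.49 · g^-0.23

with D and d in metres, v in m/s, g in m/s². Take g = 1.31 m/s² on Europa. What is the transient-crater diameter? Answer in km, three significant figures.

D ≈ 15.2 km

In SI units: v = 18100 m/s.
d^0.77 = 645^0.77 = 145.7
v^0.49 = 18100^0.49 = 122.0
g^-0.23 = 1.31^-0.23 = 0.9398
D = 0.91 × 145.7 × 122.0 × 0.9398 = 15202 m
   = 15.20 km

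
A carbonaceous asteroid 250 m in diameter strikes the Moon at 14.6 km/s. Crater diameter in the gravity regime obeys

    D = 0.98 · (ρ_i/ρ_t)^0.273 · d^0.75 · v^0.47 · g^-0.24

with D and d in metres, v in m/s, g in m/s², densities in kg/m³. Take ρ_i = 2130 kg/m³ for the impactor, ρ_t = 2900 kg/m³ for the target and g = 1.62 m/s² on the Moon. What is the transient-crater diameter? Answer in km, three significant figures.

In SI units: v = 14600 m/s.
(ρ_i/ρ_t)^0.273 = (2130/2900)^0.273 = 0.9192
d^0.75 = 250^0.75 = 62.87
v^0.47 = 14600^0.47 = 90.62
g^-0.24 = 1.62^-0.24 = 0.8907
D = 0.98 × 0.9192 × 62.87 × 90.62 × 0.8907 = 4571 m
   = 4.571 km

D ≈ 4.57 km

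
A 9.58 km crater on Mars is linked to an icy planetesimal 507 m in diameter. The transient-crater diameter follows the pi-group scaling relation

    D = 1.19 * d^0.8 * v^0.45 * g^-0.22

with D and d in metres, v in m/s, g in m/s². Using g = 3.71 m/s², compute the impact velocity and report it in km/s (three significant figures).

Rearranging for v: v = [D / (1.19 · 507^0.8 · 3.71^-0.22)]^(1/0.45).
D = 9580 m.
507^0.8 = 145.9
3.71^-0.22 = 0.7494
Denominator = 1.19 × 145.9 × 0.7494 = 130.1
D / 130.1 = 9580 / 130.1 = 73.64
v = 73.64^(1/0.45) = 73.64^2.2222 = 14096 m/s

v ≈ 14.1 km/s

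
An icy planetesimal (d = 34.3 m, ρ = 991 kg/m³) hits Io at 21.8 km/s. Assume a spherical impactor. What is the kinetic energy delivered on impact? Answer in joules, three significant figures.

E ≈ 4.98 × 10^15 J

v = 21800 m/s.
Mass m = (π/6) ρ d³ = (π/6) × 991 × (34.3)³ = 2.094 × 10^7 kg
E = ½ m v² = 0.5 × 2.094 × 10^7 × (21800)² = 4.976 × 10^15 J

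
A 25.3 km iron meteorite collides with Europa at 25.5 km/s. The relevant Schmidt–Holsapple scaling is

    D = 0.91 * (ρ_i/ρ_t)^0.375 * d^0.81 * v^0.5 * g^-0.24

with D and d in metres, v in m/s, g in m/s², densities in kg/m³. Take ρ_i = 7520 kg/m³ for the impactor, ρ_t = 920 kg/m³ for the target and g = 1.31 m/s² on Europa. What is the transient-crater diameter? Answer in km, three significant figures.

D ≈ 1100 km

In SI units: d = 25300 m, v = 25500 m/s.
(ρ_i/ρ_t)^0.375 = (7520/920)^0.375 = 2.199
d^0.81 = 25300^0.81 = 3686
v^0.5 = 25500^0.5 = 159.7
g^-0.24 = 1.31^-0.24 = 0.9372
D = 0.91 × 2.199 × 3686 × 159.7 × 0.9372 = 1.104 × 10^6 m
   = 1104 km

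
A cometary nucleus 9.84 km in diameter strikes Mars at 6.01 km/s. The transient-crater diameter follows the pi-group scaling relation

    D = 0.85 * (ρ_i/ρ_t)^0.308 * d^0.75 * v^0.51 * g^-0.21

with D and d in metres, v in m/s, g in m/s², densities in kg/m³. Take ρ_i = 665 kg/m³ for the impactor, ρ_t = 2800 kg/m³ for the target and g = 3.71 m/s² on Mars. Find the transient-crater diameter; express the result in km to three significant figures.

D ≈ 34.6 km

In SI units: d = 9840 m, v = 6010 m/s.
(ρ_i/ρ_t)^0.308 = (665/2800)^0.308 = 0.6423
d^0.75 = 9840^0.75 = 988.0
v^0.51 = 6010^0.51 = 84.57
g^-0.21 = 3.71^-0.21 = 0.7593
D = 0.85 × 0.6423 × 988.0 × 84.57 × 0.7593 = 34637 m
   = 34.64 km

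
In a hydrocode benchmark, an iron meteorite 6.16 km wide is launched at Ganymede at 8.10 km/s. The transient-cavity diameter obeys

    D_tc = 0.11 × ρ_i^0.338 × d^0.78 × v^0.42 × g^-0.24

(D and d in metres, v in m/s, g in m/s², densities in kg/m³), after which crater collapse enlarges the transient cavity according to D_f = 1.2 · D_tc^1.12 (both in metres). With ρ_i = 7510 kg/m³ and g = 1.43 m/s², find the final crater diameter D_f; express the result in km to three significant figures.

In SI: d = 6160 m, v = 8100 m/s.
ρ_i^0.338 = 7510^0.338 = 20.42
d^0.78 = 6160^0.78 = 903.4
v^0.42 = 8100^0.42 = 43.81
g^-0.24 = 1.43^-0.24 = 0.9177
D_tc = 0.11 × 20.42 × 903.4 × 43.81 × 0.9177 = 81580 m
D_f = 1.2 × (81580)^1.12 = 3.803 × 10^5 m
     = 380.3 km

D_f ≈ 380 km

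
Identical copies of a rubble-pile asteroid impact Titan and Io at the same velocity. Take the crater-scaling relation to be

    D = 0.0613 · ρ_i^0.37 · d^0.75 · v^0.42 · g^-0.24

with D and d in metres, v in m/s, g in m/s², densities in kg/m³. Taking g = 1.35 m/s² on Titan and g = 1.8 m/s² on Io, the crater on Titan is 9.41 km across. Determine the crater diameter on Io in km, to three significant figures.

All impactor-dependent factors cancel in the ratio, leaving D_Io/D_Titan = (g_Io/g_Titan)^-0.24.
(1.8/1.35)^-0.24 = 1.333^-0.24 = 0.9333
D_Io = 0.9333 × 9.41 km = 8.78 km

D ≈ 8.78 km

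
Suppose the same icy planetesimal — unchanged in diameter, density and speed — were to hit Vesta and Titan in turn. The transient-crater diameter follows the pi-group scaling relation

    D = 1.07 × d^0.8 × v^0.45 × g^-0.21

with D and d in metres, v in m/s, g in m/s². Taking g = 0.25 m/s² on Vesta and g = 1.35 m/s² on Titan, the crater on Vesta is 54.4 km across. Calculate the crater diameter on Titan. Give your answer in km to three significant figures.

All impactor-dependent factors cancel in the ratio, leaving D_Titan/D_Vesta = (g_Titan/g_Vesta)^-0.21.
(1.35/0.25)^-0.21 = 5.400^-0.21 = 0.7018
D_Titan = 0.7018 × 54.4 km = 38.2 km

D ≈ 38.2 km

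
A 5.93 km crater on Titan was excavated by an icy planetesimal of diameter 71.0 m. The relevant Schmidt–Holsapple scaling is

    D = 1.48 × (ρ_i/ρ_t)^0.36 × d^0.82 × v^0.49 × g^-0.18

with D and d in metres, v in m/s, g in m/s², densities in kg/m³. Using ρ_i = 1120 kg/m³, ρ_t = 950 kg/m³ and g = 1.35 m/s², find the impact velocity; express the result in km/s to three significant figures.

Rearranging for v: v = [D / (1.48 · (1120/950)^0.36 · 71^0.82 · 1.35^-0.18)]^(1/0.49).
D = 5930 m.
(1120/950)^0.36 = 1.061
71^0.82 = 32.96
1.35^-0.18 = 0.9474
Denominator = 1.48 × 1.061 × 32.96 × 0.9474 = 49.03
D / 49.03 = 5930 / 49.03 = 120.9
v = 120.9^(1/0.49) = 120.9^2.0408 = 17775 m/s

v ≈ 17.8 km/s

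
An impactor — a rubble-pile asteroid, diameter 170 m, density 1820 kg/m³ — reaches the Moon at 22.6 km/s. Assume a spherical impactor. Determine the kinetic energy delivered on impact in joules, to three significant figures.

v = 22600 m/s.
Mass m = (π/6) ρ d³ = (π/6) × 1820 × (170)³ = 4.682 × 10^9 kg
E = ½ m v² = 0.5 × 4.682 × 10^9 × (22600)² = 1.196 × 10^18 J

E ≈ 1.20 × 10^18 J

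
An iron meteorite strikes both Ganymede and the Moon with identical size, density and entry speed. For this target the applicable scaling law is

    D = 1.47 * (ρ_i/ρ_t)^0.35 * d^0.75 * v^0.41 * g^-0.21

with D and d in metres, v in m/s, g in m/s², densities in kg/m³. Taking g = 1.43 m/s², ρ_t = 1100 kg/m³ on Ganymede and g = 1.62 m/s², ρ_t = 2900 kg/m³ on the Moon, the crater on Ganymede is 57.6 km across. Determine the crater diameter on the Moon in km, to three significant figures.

The impactor-only factors (d, v, ρ_i) cancel in the ratio, leaving D_Moon/D_Ganymede = (g_Moon/g_Ganymede)^-0.21 · (ρ_t,Ganymede/ρ_t,Moon)^0.35.
(1.62/1.43)^-0.21 = 1.133^-0.21 = 0.9741
(1100/2900)^0.35 = 0.3793^0.35 = 0.7123
Ratio = 0.9741 × 0.7123 = 0.6939
D_Moon = 0.6939 × 57.6 km = 40.0 km

D ≈ 40.0 km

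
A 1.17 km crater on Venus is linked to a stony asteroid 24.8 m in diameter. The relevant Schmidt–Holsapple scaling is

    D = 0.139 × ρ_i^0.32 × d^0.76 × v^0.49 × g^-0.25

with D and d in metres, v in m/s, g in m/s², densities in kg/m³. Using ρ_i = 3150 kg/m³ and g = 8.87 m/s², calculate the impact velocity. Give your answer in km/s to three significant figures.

Rearranging for v: v = [D / (0.139 · 3150^0.32 · 24.8^0.76 · 8.87^-0.25)]^(1/0.49).
D = 1170 m.
3150^0.32 = 13.17
24.8^0.76 = 11.48
8.87^-0.25 = 0.5795
Denominator = 0.139 × 13.17 × 11.48 × 0.5795 = 12.18
D / 12.18 = 1170 / 12.18 = 96.06
v = 96.06^(1/0.49) = 96.06^2.0408 = 11117 m/s

v ≈ 11.1 km/s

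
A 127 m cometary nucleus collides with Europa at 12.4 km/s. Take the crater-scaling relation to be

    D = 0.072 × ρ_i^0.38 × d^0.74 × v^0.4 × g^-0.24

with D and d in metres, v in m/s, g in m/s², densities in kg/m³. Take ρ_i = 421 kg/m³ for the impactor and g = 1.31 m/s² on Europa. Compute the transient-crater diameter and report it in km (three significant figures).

D ≈ 1.05 km

In SI units: v = 12400 m/s.
ρ_i^0.38 = 421^0.38 = 9.936
d^0.74 = 127^0.74 = 36.04
v^0.4 = 12400^0.4 = 43.39
g^-0.24 = 1.31^-0.24 = 0.9372
D = 0.072 × 9.936 × 36.04 × 43.39 × 0.9372 = 1048 m
   = 1.048 km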